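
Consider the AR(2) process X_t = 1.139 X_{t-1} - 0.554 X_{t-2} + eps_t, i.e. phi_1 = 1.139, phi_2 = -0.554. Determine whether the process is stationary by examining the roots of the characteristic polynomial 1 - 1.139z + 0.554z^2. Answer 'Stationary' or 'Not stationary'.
\text{Stationary}

The AR(p) characteristic polynomial is P(z) = 1 - 1.139z + 0.554z^2.
Stationarity requires all roots to lie outside the unit circle, i.e. |z| > 1 for every root.
Set 1 + (-1.139) z + (0.554) z^2 = 0, i.e. a z^2 + b z + c = 0 with a = 0.554, b = -1.139, c = 1.
Discriminant D = b^2 - 4ac = (-1.139)^2 - 4*(0.554)*1 = 1.297321 - (2.216) = -0.918679.
D < 0, so the roots are the complex-conjugate pair z = (-b +/- i sqrt(-D)) / (2a) = 1.028 +/- 0.8651i.
For a conjugate pair |z|^2 = z * conj(z) = (product of roots) = c/a = 1/(0.554) = 1.805054, so |z| = sqrt(1.805054) = 1.3435 for both roots.
Moduli of all roots: 1.3435, 1.3435.
All moduli strictly greater than 1? Yes.
Verdict: Stationary.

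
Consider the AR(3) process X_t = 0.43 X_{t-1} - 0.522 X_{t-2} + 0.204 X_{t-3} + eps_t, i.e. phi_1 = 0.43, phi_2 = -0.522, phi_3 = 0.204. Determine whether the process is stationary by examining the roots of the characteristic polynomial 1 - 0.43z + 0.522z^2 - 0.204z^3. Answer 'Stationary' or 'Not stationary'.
\text{Stationary}

The AR(p) characteristic polynomial is P(z) = 1 - 0.43z + 0.522z^2 - 0.204z^3.
Stationarity requires all roots to lie outside the unit circle, i.e. |z| > 1 for every root.
Degree 3: look for a simple real root z0 first, then factor out (1 - z/z0) and solve the remaining quadratic.
Testing z0 = 2.5: P(2.5) = 1 + (-0.43)(2.5) + (0.522)(2.5)^2 + (-0.204)(2.5)^3
  = 1 + (-1.075) + (3.2625) + (-3.1875) = 0.  So z_0 = 2.5 is a root, |z_0| = 2.5.
Divide out the factor (1 - 0.4 z) = (1 - z/z0) (since 1/z0 = 0.4):
  P(z) = (1 - 0.4 z)(1 + (-0.03) z + (0.51) z^2)
  [check: z-coef -0.03 - (0.4) = -0.43; z^2-coef 0.51 - (0.4)(-0.03) = 0.522; z^3-coef -(0.4)(0.51) = -0.204.]
Remaining roots from the quadratic factor 1 + (-0.03) z + (0.51) z^2:
  Set 1 + (-0.03) z + (0.51) z^2 = 0, i.e. a z^2 + b z + c = 0 with a = 0.51, b = -0.03, c = 1.
  Discriminant D = b^2 - 4ac = (-0.03)^2 - 4*(0.51)*1 = 0.0009 - (2.04) = -2.0391.
  D < 0, so the roots are the complex-conjugate pair z = (-b +/- i sqrt(-D)) / (2a) = 0.0294 +/- 1.4i.
  For a conjugate pair |z|^2 = z * conj(z) = (product of roots) = c/a = 1/(0.51) = 1.960784, so |z| = sqrt(1.960784) = 1.4003 for both roots.
Moduli of all roots: 2.5000, 1.4003, 1.4003.
All moduli strictly greater than 1? Yes.
Verdict: Stationary.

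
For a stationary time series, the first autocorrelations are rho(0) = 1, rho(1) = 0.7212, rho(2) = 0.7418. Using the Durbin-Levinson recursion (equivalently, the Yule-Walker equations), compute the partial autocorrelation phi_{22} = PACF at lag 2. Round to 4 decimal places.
\phi_{22} = 0.4619

The PACF at lag k is phi_{kk}, the last component of the solution
to the Yule-Walker system G_k phi = r_k where
  (G_k)_{ij} = rho(|i - j|), (r_k)_i = rho(i), i,j = 1..k.
Equivalently, Durbin-Levinson gives phi_{kk} iteratively:
  phi_{11} = rho(1)
  phi_{kk} = [rho(k) - sum_{j=1..k-1} phi_{k-1,j} rho(k-j)]
            / [1 - sum_{j=1..k-1} phi_{k-1,j} rho(j)],
  phi_{k,j} = phi_{k-1,j} - phi_{kk} phi_{k-1,k-j},  j = 1..k-1.
Step k = 1:
  phi_11 = rho(1) = 0.7212.
Step k = 2:
  phi_22 = [rho(2) - phi_11 rho(1)] / [1 - phi_11 rho(1)] = [0.7418 - (0.7212)(0.7212)] / [1 - (0.7212)(0.7212)]
         = 0.22167056 / 0.47987056 = 0.4619.
Therefore phi_{22} = 0.4619.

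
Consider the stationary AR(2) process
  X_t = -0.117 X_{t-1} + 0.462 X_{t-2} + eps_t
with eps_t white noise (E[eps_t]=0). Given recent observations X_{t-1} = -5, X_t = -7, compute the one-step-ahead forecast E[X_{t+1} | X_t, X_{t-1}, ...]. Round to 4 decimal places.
E[X_{t+1} \mid \mathcal F_t] = -1.4910

For an AR(p) model X_t = c + sum_i phi_i X_{t-i} + eps_t, the
one-step-ahead conditional mean is
  E[X_{t+1} | X_t, ...] = c + sum_i phi_i X_{t+1-i}.
Substitute known values:
  E[X_{t+1} | ...] = (-0.117) * (-7) + (0.462) * (-5)
                   = -1.4910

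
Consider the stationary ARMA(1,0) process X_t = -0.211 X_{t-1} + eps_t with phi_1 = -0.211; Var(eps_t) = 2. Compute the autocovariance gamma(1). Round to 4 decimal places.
\gamma(1) = -0.4417

Multiply the model equation by X_{t-k} and take expectations. With theta_0 = psi_0 = 1 and psi_j the MA(infinity) weights, this gives
  gamma(k) - sum_i phi_i gamma(k-i) = c_k,
  c_k = sigma^2 * sum_{j=k..q} theta_j psi_{j-k}   (c_k = 0 for k > q),
using gamma(-m) = gamma(m).
Pure AR (q = 0): c_0 = sigma^2 = 2, c_k = 0 for k >= 1.
Equations for k = 0 and k = 1 (AR order 1):
  gamma(0) = phi_1 gamma(1) + c_0
  gamma(1) = phi_1 gamma(0) + c_1
Substituting the second into the first: gamma(0) (1 - phi_1^2) = c_0 + phi_1 c_1, so
  gamma(0) = c_0 / (1 - phi_1^2) = 2 / (1 - (-0.211)^2) = 2 / 0.955479 = 2.093191.
  gamma(1) = phi_1 gamma(0) = (-0.211)(2.093191) = -0.441663.
Therefore gamma(1) = -0.4417 (to 4 decimal places).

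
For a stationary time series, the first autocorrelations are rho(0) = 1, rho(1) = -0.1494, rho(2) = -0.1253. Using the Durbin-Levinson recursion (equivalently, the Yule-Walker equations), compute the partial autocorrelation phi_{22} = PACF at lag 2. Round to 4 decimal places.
\phi_{22} = -0.1510

The PACF at lag k is phi_{kk}, the last component of the solution
to the Yule-Walker system G_k phi = r_k where
  (G_k)_{ij} = rho(|i - j|), (r_k)_i = rho(i), i,j = 1..k.
Equivalently, Durbin-Levinson gives phi_{kk} iteratively:
  phi_{11} = rho(1)
  phi_{kk} = [rho(k) - sum_{j=1..k-1} phi_{k-1,j} rho(k-j)]
            / [1 - sum_{j=1..k-1} phi_{k-1,j} rho(j)],
  phi_{k,j} = phi_{k-1,j} - phi_{kk} phi_{k-1,k-j},  j = 1..k-1.
Step k = 1:
  phi_11 = rho(1) = -0.1494.
Step k = 2:
  phi_22 = [rho(2) - phi_11 rho(1)] / [1 - phi_11 rho(1)] = [-0.1253 - (-0.1494)(-0.1494)] / [1 - (-0.1494)(-0.1494)]
         = -0.14762036 / 0.97767964 = -0.151.
Therefore phi_{22} = -0.1510.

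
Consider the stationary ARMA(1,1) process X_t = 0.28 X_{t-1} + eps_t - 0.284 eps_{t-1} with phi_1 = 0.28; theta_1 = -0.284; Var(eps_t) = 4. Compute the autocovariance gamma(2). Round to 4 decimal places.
\gamma(2) = -0.0045

Multiply the model equation by X_{t-k} and take expectations. With theta_0 = psi_0 = 1 and psi_j the MA(infinity) weights, this gives
  gamma(k) - sum_i phi_i gamma(k-i) = c_k,
  c_k = sigma^2 * sum_{j=k..q} theta_j psi_{j-k}   (c_k = 0 for k > q),
using gamma(-m) = gamma(m).
psi-weights needed (psi_j = theta_j + sum_i phi_i psi_{j-i}):
  psi_1 = theta_1 + phi_1 = -0.284 + (0.28) = -0.004
Right-hand sides:
  c_0 = sigma^2 (1 + theta_1 psi_1) = 4 * (1 + (-0.284)(-0.004)) = 4 * 1.001136 = 4.004544
  c_1 = sigma^2 theta_1 = 4 * (-0.284) = -1.136
  c_2 = 0
Equations for k = 0 and k = 1 (AR order 1):
  gamma(0) = phi_1 gamma(1) + c_0
  gamma(1) = phi_1 gamma(0) + c_1
Substituting the second into the first: gamma(0) (1 - phi_1^2) = c_0 + phi_1 c_1, so
  gamma(0) = (c_0 + phi_1 c_1) / (1 - phi_1^2) = (4.004544 + (0.28)(-1.136)) / (1 - (0.28)^2) = 3.686464 / 0.9216 = 4.000069.
  gamma(1) = phi_1 gamma(0) + c_1 = (0.28)(4.000069) + (-1.136) = -0.015981.
For k = 2 (> q): gamma(2) = phi_1 gamma(1) = (0.28)(-0.015981) = -0.004475.
Therefore gamma(2) = -0.0045 (to 4 decimal places).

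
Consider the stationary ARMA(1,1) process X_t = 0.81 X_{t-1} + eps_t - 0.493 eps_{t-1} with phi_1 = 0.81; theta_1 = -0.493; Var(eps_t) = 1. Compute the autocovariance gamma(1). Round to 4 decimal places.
\gamma(1) = 0.5537

Multiply the model equation by X_{t-k} and take expectations. With theta_0 = psi_0 = 1 and psi_j the MA(infinity) weights, this gives
  gamma(k) - sum_i phi_i gamma(k-i) = c_k,
  c_k = sigma^2 * sum_{j=k..q} theta_j psi_{j-k}   (c_k = 0 for k > q),
using gamma(-m) = gamma(m).
psi-weights needed (psi_j = theta_j + sum_i phi_i psi_{j-i}):
  psi_1 = theta_1 + phi_1 = -0.493 + (0.81) = 0.317
Right-hand sides:
  c_0 = sigma^2 (1 + theta_1 psi_1) = 1 * (1 + (-0.493)(0.317)) = 1 * 0.843719 = 0.843719
  c_1 = sigma^2 theta_1 = 1 * (-0.493) = -0.493
  c_2 = 0
Equations for k = 0 and k = 1 (AR order 1):
  gamma(0) = phi_1 gamma(1) + c_0
  gamma(1) = phi_1 gamma(0) + c_1
Substituting the second into the first: gamma(0) (1 - phi_1^2) = c_0 + phi_1 c_1, so
  gamma(0) = (c_0 + phi_1 c_1) / (1 - phi_1^2) = (0.843719 + (0.81)(-0.493)) / (1 - (0.81)^2) = 0.444389 / 0.3439 = 1.292204.
  gamma(1) = phi_1 gamma(0) + c_1 = (0.81)(1.292204) + (-0.493) = 0.553685.
Therefore gamma(1) = 0.5537 (to 4 decimal places).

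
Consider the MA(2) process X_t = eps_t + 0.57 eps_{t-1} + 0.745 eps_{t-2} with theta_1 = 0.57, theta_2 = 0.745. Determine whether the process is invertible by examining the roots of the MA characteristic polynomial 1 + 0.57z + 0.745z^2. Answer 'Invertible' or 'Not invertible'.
\text{Invertible}

The MA(q) characteristic polynomial is P(z) = 1 + 0.57z + 0.745z^2.
Invertibility requires all roots to lie outside the unit circle, i.e. |z| > 1 for every root.
Set 1 + (0.57) z + (0.745) z^2 = 0, i.e. a z^2 + b z + c = 0 with a = 0.745, b = 0.57, c = 1.
Discriminant D = b^2 - 4ac = (0.57)^2 - 4*(0.745)*1 = 0.3249 - (2.98) = -2.6551.
D < 0, so the roots are the complex-conjugate pair z = (-b +/- i sqrt(-D)) / (2a) = -0.3826 +/- 1.0936i.
For a conjugate pair |z|^2 = z * conj(z) = (product of roots) = c/a = 1/(0.745) = 1.342282, so |z| = sqrt(1.342282) = 1.1586 for both roots.
Moduli of all roots: 1.1586, 1.1586.
All moduli strictly greater than 1? Yes.
Verdict: Invertible.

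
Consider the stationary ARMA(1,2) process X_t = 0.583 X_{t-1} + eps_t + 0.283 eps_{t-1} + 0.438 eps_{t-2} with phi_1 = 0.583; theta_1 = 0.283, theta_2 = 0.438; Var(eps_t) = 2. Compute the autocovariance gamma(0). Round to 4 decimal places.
\gamma(0) = 6.1935

Multiply the model equation by X_{t-k} and take expectations. With theta_0 = psi_0 = 1 and psi_j the MA(infinity) weights, this gives
  gamma(k) - sum_i phi_i gamma(k-i) = c_k,
  c_k = sigma^2 * sum_{j=k..q} theta_j psi_{j-k}   (c_k = 0 for k > q),
using gamma(-m) = gamma(m).
psi-weights needed (psi_j = theta_j + sum_i phi_i psi_{j-i}):
  psi_1 = theta_1 + phi_1 = 0.283 + (0.583) = 0.866
  psi_2 = theta_2 + phi_1 psi_1 = 0.438 + (0.583)(0.866) = 0.942878
Right-hand sides:
  c_0 = sigma^2 (1 + theta_1 psi_1 + theta_2 psi_2) = 2 * (1 + (0.283)(0.866) + (0.438)(0.942878)) = 2 * 1.658059 = 3.316117
  c_1 = sigma^2 (theta_1 + theta_2 psi_1) = 2 * (0.283 + (0.438)(0.866)) = 1.324616
  c_2 = sigma^2 theta_2 = 2 * (0.438) = 0.876
Equations for k = 0 and k = 1 (AR order 1):
  gamma(0) = phi_1 gamma(1) + c_0
  gamma(1) = phi_1 gamma(0) + c_1
Substituting the second into the first: gamma(0) (1 - phi_1^2) = c_0 + phi_1 c_1, so
  gamma(0) = (c_0 + phi_1 c_1) / (1 - phi_1^2) = (3.316117 + (0.583)(1.324616)) / (1 - (0.583)^2) = 4.088368 / 0.660111 = 6.193456.
Therefore gamma(0) = 6.1935 (to 4 decimal places).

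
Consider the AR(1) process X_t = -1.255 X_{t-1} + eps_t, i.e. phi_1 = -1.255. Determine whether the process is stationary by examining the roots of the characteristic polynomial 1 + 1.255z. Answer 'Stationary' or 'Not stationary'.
\text{Not stationary}

The AR(p) characteristic polynomial is P(z) = 1 + 1.255z.
Stationarity requires all roots to lie outside the unit circle, i.e. |z| > 1 for every root.
This is linear in z: 1 + (1.255) z = 0  =>  z = -1/(1.255) = -0.796813,  |z| = 0.796813.
Moduli of all roots: 0.7968.
All moduli strictly greater than 1? No.
Verdict: Not stationary.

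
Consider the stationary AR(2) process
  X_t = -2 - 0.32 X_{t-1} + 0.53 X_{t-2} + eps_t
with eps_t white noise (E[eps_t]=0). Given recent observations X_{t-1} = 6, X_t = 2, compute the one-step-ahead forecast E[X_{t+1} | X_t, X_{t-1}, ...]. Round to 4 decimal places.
E[X_{t+1} \mid \mathcal F_t] = 0.5400

For an AR(p) model X_t = c + sum_i phi_i X_{t-i} + eps_t, the
one-step-ahead conditional mean is
  E[X_{t+1} | X_t, ...] = c + sum_i phi_i X_{t+1-i}.
Substitute known values:
  E[X_{t+1} | ...] = -2 + (-0.32) * (2) + (0.53) * (6)
                   = 0.5400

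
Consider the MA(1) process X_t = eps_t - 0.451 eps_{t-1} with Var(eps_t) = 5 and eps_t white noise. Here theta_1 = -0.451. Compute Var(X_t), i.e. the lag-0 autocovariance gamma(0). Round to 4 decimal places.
\gamma(0) = 6.0170

For an MA(q) process X_t = eps_t + sum_i theta_i eps_{t-i} with
Var(eps_t) = sigma^2, the variance is
  gamma(0) = sigma^2 * (1 + sum_i theta_i^2).
  sum_i theta_i^2 = (-0.451)^2 = 0.203401.
  gamma(0) = 5 * (1 + 0.203401) = 5 * 1.203401 = 6.017005, which rounds to 6.0170.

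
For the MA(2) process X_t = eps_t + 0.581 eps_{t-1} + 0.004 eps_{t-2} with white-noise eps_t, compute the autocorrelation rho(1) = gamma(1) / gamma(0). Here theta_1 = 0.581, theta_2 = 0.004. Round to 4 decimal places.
\rho(1) = 0.4361

For an MA(q) process with theta_0 = 1, the autocovariance is
  gamma(k) = sigma^2 * sum_{i=0..q-k} theta_i * theta_{i+k},
and rho(k) = gamma(k) / gamma(0). Sigma^2 cancels.
  numerator   = (1)*(0.581) + (0.581)*(0.004) = 0.583324.
  denominator = (1)^2 + (0.581)^2 + (0.004)^2 = 1.337577.
  rho(1) = 0.583324 / 1.337577 = 0.4361.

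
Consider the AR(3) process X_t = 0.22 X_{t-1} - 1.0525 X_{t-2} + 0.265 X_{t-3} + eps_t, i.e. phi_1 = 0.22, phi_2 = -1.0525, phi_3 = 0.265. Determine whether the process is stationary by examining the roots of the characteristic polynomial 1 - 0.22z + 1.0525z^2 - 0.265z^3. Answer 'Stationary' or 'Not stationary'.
\text{Not stationary}

The AR(p) characteristic polynomial is P(z) = 1 - 0.22z + 1.0525z^2 - 0.265z^3.
Stationarity requires all roots to lie outside the unit circle, i.e. |z| > 1 for every root.
Degree 3: look for a simple real root z0 first, then factor out (1 - z/z0) and solve the remaining quadratic.
Testing z0 = 4: P(4) = 1 + (-0.22)(4) + (1.0525)(4)^2 + (-0.265)(4)^3
  = 1 + (-0.88) + (16.84) + (-16.96) = 0.  So z_0 = 4 is a root, |z_0| = 4.
Divide out the factor (1 - 0.25 z) = (1 - z/z0) (since 1/z0 = 0.25):
  P(z) = (1 - 0.25 z)(1 + (0.03) z + (1.06) z^2)
  [check: z-coef 0.03 - (0.25) = -0.22; z^2-coef 1.06 - (0.25)(0.03) = 1.0525; z^3-coef -(0.25)(1.06) = -0.265.]
Remaining roots from the quadratic factor 1 + (0.03) z + (1.06) z^2:
  Set 1 + (0.03) z + (1.06) z^2 = 0, i.e. a z^2 + b z + c = 0 with a = 1.06, b = 0.03, c = 1.
  Discriminant D = b^2 - 4ac = (0.03)^2 - 4*(1.06)*1 = 0.0009 - (4.24) = -4.2391.
  D < 0, so the roots are the complex-conjugate pair z = (-b +/- i sqrt(-D)) / (2a) = -0.0142 +/- 0.9712i.
  For a conjugate pair |z|^2 = z * conj(z) = (product of roots) = c/a = 1/(1.06) = 0.943396, so |z| = sqrt(0.943396) = 0.9713 for both roots.
Moduli of all roots: 4.0000, 0.9713, 0.9713.
All moduli strictly greater than 1? No.
Verdict: Not stationary.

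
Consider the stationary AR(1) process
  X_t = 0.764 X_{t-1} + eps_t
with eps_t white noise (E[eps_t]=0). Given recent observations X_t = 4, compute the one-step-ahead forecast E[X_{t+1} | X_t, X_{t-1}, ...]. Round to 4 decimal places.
E[X_{t+1} \mid \mathcal F_t] = 3.0560

For an AR(p) model X_t = c + sum_i phi_i X_{t-i} + eps_t, the
one-step-ahead conditional mean is
  E[X_{t+1} | X_t, ...] = c + sum_i phi_i X_{t+1-i}.
Substitute known values:
  E[X_{t+1} | ...] = (0.764) * (4)
                   = 3.0560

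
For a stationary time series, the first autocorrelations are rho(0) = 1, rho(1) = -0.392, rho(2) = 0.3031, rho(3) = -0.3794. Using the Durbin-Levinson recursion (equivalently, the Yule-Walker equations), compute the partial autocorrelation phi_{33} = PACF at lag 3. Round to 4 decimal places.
\phi_{33} = -0.2590

The PACF at lag k is phi_{kk}, the last component of the solution
to the Yule-Walker system G_k phi = r_k where
  (G_k)_{ij} = rho(|i - j|), (r_k)_i = rho(i), i,j = 1..k.
Equivalently, Durbin-Levinson gives phi_{kk} iteratively:
  phi_{11} = rho(1)
  phi_{kk} = [rho(k) - sum_{j=1..k-1} phi_{k-1,j} rho(k-j)]
            / [1 - sum_{j=1..k-1} phi_{k-1,j} rho(j)],
  phi_{k,j} = phi_{k-1,j} - phi_{kk} phi_{k-1,k-j},  j = 1..k-1.
Step k = 1:
  phi_11 = rho(1) = -0.392.
Step k = 2:
  phi_22 = [rho(2) - phi_11 rho(1)] / [1 - phi_11 rho(1)] = [0.3031 - (-0.392)(-0.392)] / [1 - (-0.392)(-0.392)]
         = 0.149436 / 0.846336 = 0.176568.
  Update: phi_21 = phi_11 - phi_22 phi_11 = -0.392 - (0.176568)(-0.392) = -0.322785.
Step k = 3:
  phi_33 = [rho(3) - phi_21 rho(2) - phi_22 rho(1)] / [1 - phi_21 rho(1) - phi_22 rho(2)]
    numerator   = -0.3794 - (-0.322785)(0.3031) - (0.176568)(-0.392) = -0.21234906
    denominator = 1 - (-0.322785)(-0.392) - (0.176568)(0.3031) = 0.81995036
  phi_33 = -0.21234906 / 0.81995036 = -0.259.
Therefore phi_{33} = -0.2590.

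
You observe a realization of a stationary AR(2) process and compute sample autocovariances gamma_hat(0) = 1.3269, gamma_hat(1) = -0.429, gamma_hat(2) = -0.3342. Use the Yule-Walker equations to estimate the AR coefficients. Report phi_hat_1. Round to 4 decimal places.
\hat\phi_{1} = -0.4520

The Yule-Walker equations for an AR(p) process read, in matrix form,
  Gamma_p phi = r_p,   with   (Gamma_p)_{ij} = gamma(|i - j|),
                       (r_p)_i = gamma(i),   i,j = 1..p.
Substitute the sample gammas (Toeplitz matrix and right-hand side of size 2):
  Gamma_p = [[1.3269, -0.429], [-0.429, 1.3269]]
  r_p     = [-0.429, -0.3342]
Written out:
  1.3269 phi_1 - 0.429 phi_2 = -0.429
  -0.429 phi_1 + 1.3269 phi_2 = -0.3342
Solve by Cramer's rule:
  det = gamma(0)^2 - gamma(1)^2 = (1.3269)^2 - (-0.429)^2 = 1.76066361 - 0.184041 = 1.57662261
  phi_hat_1 = [gamma(1) gamma(0) - gamma(1) gamma(2)] / det = [(-0.429)(1.3269) - (-0.429)(-0.3342)] / 1.57662261 = -0.7126119 / 1.57662261 = -0.452
  phi_hat_2 = [gamma(0) gamma(2) - gamma(1)^2] / det = [(1.3269)(-0.3342) - (-0.429)^2] / 1.57662261 = -0.62749098 / 1.57662261 = -0.398
So phi_hat = [-0.4520, -0.3980].
Therefore phi_hat_1 = -0.4520.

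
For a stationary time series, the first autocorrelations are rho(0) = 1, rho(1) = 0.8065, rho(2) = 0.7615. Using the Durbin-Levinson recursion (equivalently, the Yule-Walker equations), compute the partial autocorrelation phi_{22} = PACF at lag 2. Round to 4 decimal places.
\phi_{22} = 0.3177

The PACF at lag k is phi_{kk}, the last component of the solution
to the Yule-Walker system G_k phi = r_k where
  (G_k)_{ij} = rho(|i - j|), (r_k)_i = rho(i), i,j = 1..k.
Equivalently, Durbin-Levinson gives phi_{kk} iteratively:
  phi_{11} = rho(1)
  phi_{kk} = [rho(k) - sum_{j=1..k-1} phi_{k-1,j} rho(k-j)]
            / [1 - sum_{j=1..k-1} phi_{k-1,j} rho(j)],
  phi_{k,j} = phi_{k-1,j} - phi_{kk} phi_{k-1,k-j},  j = 1..k-1.
Step k = 1:
  phi_11 = rho(1) = 0.8065.
Step k = 2:
  phi_22 = [rho(2) - phi_11 rho(1)] / [1 - phi_11 rho(1)] = [0.7615 - (0.8065)(0.8065)] / [1 - (0.8065)(0.8065)]
         = 0.11105775 / 0.34955775 = 0.3177.
Therefore phi_{22} = 0.3177.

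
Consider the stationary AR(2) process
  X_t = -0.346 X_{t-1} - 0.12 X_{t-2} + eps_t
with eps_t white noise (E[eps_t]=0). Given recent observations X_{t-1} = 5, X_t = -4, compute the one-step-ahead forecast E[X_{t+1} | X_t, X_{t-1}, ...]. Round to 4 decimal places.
E[X_{t+1} \mid \mathcal F_t] = 0.7840

For an AR(p) model X_t = c + sum_i phi_i X_{t-i} + eps_t, the
one-step-ahead conditional mean is
  E[X_{t+1} | X_t, ...] = c + sum_i phi_i X_{t+1-i}.
Substitute known values:
  E[X_{t+1} | ...] = (-0.346) * (-4) + (-0.12) * (5)
                   = 0.7840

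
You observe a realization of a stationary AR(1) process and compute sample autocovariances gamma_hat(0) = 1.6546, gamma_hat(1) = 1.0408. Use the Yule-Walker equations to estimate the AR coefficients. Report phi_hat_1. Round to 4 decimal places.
\hat\phi_{1} = 0.6290

The Yule-Walker equations for an AR(p) process read, in matrix form,
  Gamma_p phi = r_p,   with   (Gamma_p)_{ij} = gamma(|i - j|),
                       (r_p)_i = gamma(i),   i,j = 1..p.
Substitute the sample gammas (Toeplitz matrix and right-hand side of size 1):
  Gamma_p = [[1.6546]]
  r_p     = [1.0408]
With p = 1 this is the single equation gamma(0) phi_1 = gamma(1):
  phi_hat_1 = gamma(1) / gamma(0) = 1.0408 / 1.6546 = 0.6290.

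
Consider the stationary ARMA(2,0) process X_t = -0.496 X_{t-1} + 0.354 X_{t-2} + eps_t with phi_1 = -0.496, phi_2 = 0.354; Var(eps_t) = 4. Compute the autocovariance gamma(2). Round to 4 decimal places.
\gamma(2) = 8.1866

Multiply the model equation by X_{t-k} and take expectations. With theta_0 = psi_0 = 1 and psi_j the MA(infinity) weights, this gives
  gamma(k) - sum_i phi_i gamma(k-i) = c_k,
  c_k = sigma^2 * sum_{j=k..q} theta_j psi_{j-k}   (c_k = 0 for k > q),
using gamma(-m) = gamma(m).
Pure AR (q = 0): c_0 = sigma^2 = 4, c_k = 0 for k >= 1.
Equations for k = 0, 1, 2 (AR order 2, c_2 = 0):
  (E0) gamma(0) = phi_1 gamma(1) + phi_2 gamma(2) + c_0
  (E1) gamma(1) = phi_1 gamma(0) + phi_2 gamma(1) + c_1
  (E2) gamma(2) = phi_1 gamma(1) + phi_2 gamma(0)
From (E1): gamma(1) = A gamma(0) + B with
  A = phi_1 / (1 - phi_2) = -0.496 / 0.646 = -0.767802,   B = c_1 / (1 - phi_2) = 0 / 0.646 = 0.
Insert (E2) into (E0): gamma(0) (1 - phi_2^2) = phi_1 (1 + phi_2) gamma(1) + c_0.
  phi_1 (1 + phi_2) = (-0.496)(1.354) = -0.671584,   1 - phi_2^2 = 0.874684.
Replace gamma(1) by A gamma(0) + B and collect gamma(0):
  gamma(0) [0.874684 - (-0.671584)(-0.767802)] = c_0 = 4
  gamma(0) * 0.359041 = 4
  gamma(0) = 4 / 0.359041 = 11.140803.
  gamma(1) = A gamma(0) = (-0.767802)(11.140803) = -8.553929.
  gamma(2) = phi_1 gamma(1) + phi_2 gamma(0) = (-0.496)(-8.553929) + (0.354)(11.140803) = 8.186593.
Therefore gamma(2) = 8.1866 (to 4 decimal places).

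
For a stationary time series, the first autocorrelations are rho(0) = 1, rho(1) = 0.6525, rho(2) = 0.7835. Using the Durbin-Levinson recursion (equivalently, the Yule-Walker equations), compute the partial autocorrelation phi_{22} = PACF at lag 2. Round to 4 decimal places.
\phi_{22} = 0.6230

The PACF at lag k is phi_{kk}, the last component of the solution
to the Yule-Walker system G_k phi = r_k where
  (G_k)_{ij} = rho(|i - j|), (r_k)_i = rho(i), i,j = 1..k.
Equivalently, Durbin-Levinson gives phi_{kk} iteratively:
  phi_{11} = rho(1)
  phi_{kk} = [rho(k) - sum_{j=1..k-1} phi_{k-1,j} rho(k-j)]
            / [1 - sum_{j=1..k-1} phi_{k-1,j} rho(j)],
  phi_{k,j} = phi_{k-1,j} - phi_{kk} phi_{k-1,k-j},  j = 1..k-1.
Step k = 1:
  phi_11 = rho(1) = 0.6525.
Step k = 2:
  phi_22 = [rho(2) - phi_11 rho(1)] / [1 - phi_11 rho(1)] = [0.7835 - (0.6525)(0.6525)] / [1 - (0.6525)(0.6525)]
         = 0.35774375 / 0.57424375 = 0.623.
Therefore phi_{22} = 0.6230.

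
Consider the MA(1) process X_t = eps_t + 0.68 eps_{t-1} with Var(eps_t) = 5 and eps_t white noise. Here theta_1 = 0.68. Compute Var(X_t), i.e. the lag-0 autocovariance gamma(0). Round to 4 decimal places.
\gamma(0) = 7.3120

For an MA(q) process X_t = eps_t + sum_i theta_i eps_{t-i} with
Var(eps_t) = sigma^2, the variance is
  gamma(0) = sigma^2 * (1 + sum_i theta_i^2).
  sum_i theta_i^2 = (0.68)^2 = 0.4624.
  gamma(0) = 5 * (1 + 0.4624) = 5 * 1.4624 = 7.312, which rounds to 7.3120.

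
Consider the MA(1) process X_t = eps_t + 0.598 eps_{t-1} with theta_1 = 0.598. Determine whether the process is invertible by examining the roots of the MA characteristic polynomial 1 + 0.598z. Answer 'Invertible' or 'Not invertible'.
\text{Invertible}

The MA(q) characteristic polynomial is P(z) = 1 + 0.598z.
Invertibility requires all roots to lie outside the unit circle, i.e. |z| > 1 for every root.
This is linear in z: 1 + (0.598) z = 0  =>  z = -1/(0.598) = -1.672241,  |z| = 1.672241.
Moduli of all roots: 1.6722.
All moduli strictly greater than 1? Yes.
Verdict: Invertible.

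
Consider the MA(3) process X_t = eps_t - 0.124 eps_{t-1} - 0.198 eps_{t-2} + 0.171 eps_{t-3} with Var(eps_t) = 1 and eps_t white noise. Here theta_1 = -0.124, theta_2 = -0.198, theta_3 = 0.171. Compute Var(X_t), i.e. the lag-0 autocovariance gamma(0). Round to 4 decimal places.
\gamma(0) = 1.0838

For an MA(q) process X_t = eps_t + sum_i theta_i eps_{t-i} with
Var(eps_t) = sigma^2, the variance is
  gamma(0) = sigma^2 * (1 + sum_i theta_i^2).
  sum_i theta_i^2 = (-0.124)^2 + (-0.198)^2 + (0.171)^2 = 0.015376 + 0.039204 + 0.029241 = 0.083821.
  gamma(0) = 1 * (1 + 0.083821) = 1 * 1.083821 = 1.083821, which rounds to 1.0838.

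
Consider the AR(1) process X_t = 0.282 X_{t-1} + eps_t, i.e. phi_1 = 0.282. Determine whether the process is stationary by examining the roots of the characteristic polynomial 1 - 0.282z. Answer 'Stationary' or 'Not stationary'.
\text{Stationary}

The AR(p) characteristic polynomial is P(z) = 1 - 0.282z.
Stationarity requires all roots to lie outside the unit circle, i.e. |z| > 1 for every root.
This is linear in z: 1 + (-0.282) z = 0  =>  z = -1/(-0.282) = 3.546099,  |z| = 3.546099.
Moduli of all roots: 3.5461.
All moduli strictly greater than 1? Yes.
Verdict: Stationary.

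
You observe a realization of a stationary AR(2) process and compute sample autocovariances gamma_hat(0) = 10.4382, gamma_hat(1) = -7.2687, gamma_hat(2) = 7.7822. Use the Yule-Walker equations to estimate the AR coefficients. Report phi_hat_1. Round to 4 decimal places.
\hat\phi_{1} = -0.3440

The Yule-Walker equations for an AR(p) process read, in matrix form,
  Gamma_p phi = r_p,   with   (Gamma_p)_{ij} = gamma(|i - j|),
                       (r_p)_i = gamma(i),   i,j = 1..p.
Substitute the sample gammas (Toeplitz matrix and right-hand side of size 2):
  Gamma_p = [[10.4382, -7.2687], [-7.2687, 10.4382]]
  r_p     = [-7.2687, 7.7822]
Written out:
  10.4382 phi_1 - 7.2687 phi_2 = -7.2687
  -7.2687 phi_1 + 10.4382 phi_2 = 7.7822
Solve by Cramer's rule:
  det = gamma(0)^2 - gamma(1)^2 = (10.4382)^2 - (-7.2687)^2 = 108.95601924 - 52.83399969 = 56.12201955
  phi_hat_1 = [gamma(1) gamma(0) - gamma(1) gamma(2)] / det = [(-7.2687)(10.4382) - (-7.2687)(7.7822)] / 56.12201955 = -19.3056672 / 56.12201955 = -0.344
  phi_hat_2 = [gamma(0) gamma(2) - gamma(1)^2] / det = [(10.4382)(7.7822) - (-7.2687)^2] / 56.12201955 = 28.39816035 / 56.12201955 = 0.506
So phi_hat = [-0.3440, 0.5060].
Therefore phi_hat_1 = -0.3440.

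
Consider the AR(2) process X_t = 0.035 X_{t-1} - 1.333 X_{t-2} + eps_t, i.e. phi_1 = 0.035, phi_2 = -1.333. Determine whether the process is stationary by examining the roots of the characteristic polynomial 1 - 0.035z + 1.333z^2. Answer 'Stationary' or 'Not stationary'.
\text{Not stationary}

The AR(p) characteristic polynomial is P(z) = 1 - 0.035z + 1.333z^2.
Stationarity requires all roots to lie outside the unit circle, i.e. |z| > 1 for every root.
Set 1 + (-0.035) z + (1.333) z^2 = 0, i.e. a z^2 + b z + c = 0 with a = 1.333, b = -0.035, c = 1.
Discriminant D = b^2 - 4ac = (-0.035)^2 - 4*(1.333)*1 = 0.001225 - (5.332) = -5.330775.
D < 0, so the roots are the complex-conjugate pair z = (-b +/- i sqrt(-D)) / (2a) = 0.0131 +/- 0.866i.
For a conjugate pair |z|^2 = z * conj(z) = (product of roots) = c/a = 1/(1.333) = 0.750188, so |z| = sqrt(0.750188) = 0.8661 for both roots.
Moduli of all roots: 0.8661, 0.8661.
All moduli strictly greater than 1? No.
Verdict: Not stationary.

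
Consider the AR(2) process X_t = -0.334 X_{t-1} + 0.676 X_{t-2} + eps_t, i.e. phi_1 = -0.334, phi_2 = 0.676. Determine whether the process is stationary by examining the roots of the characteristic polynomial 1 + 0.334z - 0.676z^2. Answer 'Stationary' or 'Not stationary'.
\text{Not stationary}

The AR(p) characteristic polynomial is P(z) = 1 + 0.334z - 0.676z^2.
Stationarity requires all roots to lie outside the unit circle, i.e. |z| > 1 for every root.
Set 1 + (0.334) z + (-0.676) z^2 = 0, i.e. a z^2 + b z + c = 0 with a = -0.676, b = 0.334, c = 1.
Discriminant D = b^2 - 4ac = (0.334)^2 - 4*(-0.676)*1 = 0.111556 - (-2.704) = 2.815556.
D >= 0, so the roots are real: z = (-b +/- sqrt(D)) / (2a) = (-0.334 +/- 1.677962) / (-1.352).
  z_1 = (-0.334 + 1.677962) / (-1.352) = -0.9941,   |z_1| = 0.9941.
  z_2 = (-0.334 - 1.677962) / (-1.352) = 1.4881,   |z_2| = 1.4881.
Moduli of all roots: 0.9941, 1.4881.
All moduli strictly greater than 1? No.
Verdict: Not stationary.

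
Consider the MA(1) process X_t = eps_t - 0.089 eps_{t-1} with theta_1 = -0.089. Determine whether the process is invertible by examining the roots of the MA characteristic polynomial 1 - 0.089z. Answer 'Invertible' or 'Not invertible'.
\text{Invertible}

The MA(q) characteristic polynomial is P(z) = 1 - 0.089z.
Invertibility requires all roots to lie outside the unit circle, i.e. |z| > 1 for every root.
This is linear in z: 1 + (-0.089) z = 0  =>  z = -1/(-0.089) = 11.235955,  |z| = 11.235955.
Moduli of all roots: 11.2360.
All moduli strictly greater than 1? Yes.
Verdict: Invertible.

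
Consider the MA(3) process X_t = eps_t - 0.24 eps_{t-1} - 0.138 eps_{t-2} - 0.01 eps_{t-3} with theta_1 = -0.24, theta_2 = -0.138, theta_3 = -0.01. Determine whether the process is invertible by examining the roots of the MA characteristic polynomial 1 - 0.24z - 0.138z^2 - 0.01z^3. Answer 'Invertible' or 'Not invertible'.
\text{Invertible}

The MA(q) characteristic polynomial is P(z) = 1 - 0.24z - 0.138z^2 - 0.01z^3.
Invertibility requires all roots to lie outside the unit circle, i.e. |z| > 1 for every root.
Degree 3: look for a simple real root z0 first, then factor out (1 - z/z0) and solve the remaining quadratic.
Testing z0 = -5: P(-5) = 1 + (-0.24)(-5) + (-0.138)(-5)^2 + (-0.01)(-5)^3
  = 1 + (1.2) + (-3.45) + (1.25) = 0.  So z_0 = -5 is a root, |z_0| = 5.
Divide out the factor (1 + 0.2 z) = (1 - z/z0) (since 1/z0 = -0.2):
  P(z) = (1 + 0.2 z)(1 + (-0.44) z + (-0.05) z^2)
  [check: z-coef -0.44 - (-0.2) = -0.24; z^2-coef -0.05 - (-0.2)(-0.44) = -0.138; z^3-coef -(-0.2)(-0.05) = -0.01.]
Remaining roots from the quadratic factor 1 + (-0.44) z + (-0.05) z^2:
  Set 1 + (-0.44) z + (-0.05) z^2 = 0, i.e. a z^2 + b z + c = 0 with a = -0.05, b = -0.44, c = 1.
  Discriminant D = b^2 - 4ac = (-0.44)^2 - 4*(-0.05)*1 = 0.1936 - (-0.2) = 0.3936.
  D >= 0, so the roots are real: z = (-b +/- sqrt(D)) / (2a) = (0.44 +/- 0.627375) / (-0.1).
    z_1 = (0.44 + 0.627375) / (-0.1) = -10.6738,   |z_1| = 10.6738.
    z_2 = (0.44 - 0.627375) / (-0.1) = 1.8738,   |z_2| = 1.8738.
Moduli of all roots: 5.0000, 10.6738, 1.8738.
All moduli strictly greater than 1? Yes.
Verdict: Invertible.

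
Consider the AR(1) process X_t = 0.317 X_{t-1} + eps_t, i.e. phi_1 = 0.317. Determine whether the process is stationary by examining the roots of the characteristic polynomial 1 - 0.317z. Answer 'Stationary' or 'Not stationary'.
\text{Stationary}

The AR(p) characteristic polynomial is P(z) = 1 - 0.317z.
Stationarity requires all roots to lie outside the unit circle, i.e. |z| > 1 for every root.
This is linear in z: 1 + (-0.317) z = 0  =>  z = -1/(-0.317) = 3.154574,  |z| = 3.154574.
Moduli of all roots: 3.1546.
All moduli strictly greater than 1? Yes.
Verdict: Stationary.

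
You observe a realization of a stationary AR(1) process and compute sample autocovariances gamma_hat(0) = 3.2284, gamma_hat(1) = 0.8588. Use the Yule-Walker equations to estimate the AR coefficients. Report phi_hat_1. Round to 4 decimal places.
\hat\phi_{1} = 0.2660

The Yule-Walker equations for an AR(p) process read, in matrix form,
  Gamma_p phi = r_p,   with   (Gamma_p)_{ij} = gamma(|i - j|),
                       (r_p)_i = gamma(i),   i,j = 1..p.
Substitute the sample gammas (Toeplitz matrix and right-hand side of size 1):
  Gamma_p = [[3.2284]]
  r_p     = [0.8588]
With p = 1 this is the single equation gamma(0) phi_1 = gamma(1):
  phi_hat_1 = gamma(1) / gamma(0) = 0.8588 / 3.2284 = 0.2660.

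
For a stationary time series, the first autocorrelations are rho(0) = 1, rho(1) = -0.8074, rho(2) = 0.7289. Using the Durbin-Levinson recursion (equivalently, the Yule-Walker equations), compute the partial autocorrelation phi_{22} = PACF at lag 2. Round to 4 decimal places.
\phi_{22} = 0.2212

The PACF at lag k is phi_{kk}, the last component of the solution
to the Yule-Walker system G_k phi = r_k where
  (G_k)_{ij} = rho(|i - j|), (r_k)_i = rho(i), i,j = 1..k.
Equivalently, Durbin-Levinson gives phi_{kk} iteratively:
  phi_{11} = rho(1)
  phi_{kk} = [rho(k) - sum_{j=1..k-1} phi_{k-1,j} rho(k-j)]
            / [1 - sum_{j=1..k-1} phi_{k-1,j} rho(j)],
  phi_{k,j} = phi_{k-1,j} - phi_{kk} phi_{k-1,k-j},  j = 1..k-1.
Step k = 1:
  phi_11 = rho(1) = -0.8074.
Step k = 2:
  phi_22 = [rho(2) - phi_11 rho(1)] / [1 - phi_11 rho(1)] = [0.7289 - (-0.8074)(-0.8074)] / [1 - (-0.8074)(-0.8074)]
         = 0.07700524 / 0.34810524 = 0.2212.
Therefore phi_{22} = 0.2212.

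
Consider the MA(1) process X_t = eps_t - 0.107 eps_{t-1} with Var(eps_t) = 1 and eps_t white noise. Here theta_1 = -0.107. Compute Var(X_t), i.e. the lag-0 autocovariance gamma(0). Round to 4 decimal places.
\gamma(0) = 1.0114

For an MA(q) process X_t = eps_t + sum_i theta_i eps_{t-i} with
Var(eps_t) = sigma^2, the variance is
  gamma(0) = sigma^2 * (1 + sum_i theta_i^2).
  sum_i theta_i^2 = (-0.107)^2 = 0.011449.
  gamma(0) = 1 * (1 + 0.011449) = 1 * 1.011449 = 1.011449, which rounds to 1.0114.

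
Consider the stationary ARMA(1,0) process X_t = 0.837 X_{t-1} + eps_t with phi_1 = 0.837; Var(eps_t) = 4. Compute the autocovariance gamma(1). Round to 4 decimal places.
\gamma(1) = 11.1812

Multiply the model equation by X_{t-k} and take expectations. With theta_0 = psi_0 = 1 and psi_j the MA(infinity) weights, this gives
  gamma(k) - sum_i phi_i gamma(k-i) = c_k,
  c_k = sigma^2 * sum_{j=k..q} theta_j psi_{j-k}   (c_k = 0 for k > q),
using gamma(-m) = gamma(m).
Pure AR (q = 0): c_0 = sigma^2 = 4, c_k = 0 for k >= 1.
Equations for k = 0 and k = 1 (AR order 1):
  gamma(0) = phi_1 gamma(1) + c_0
  gamma(1) = phi_1 gamma(0) + c_1
Substituting the second into the first: gamma(0) (1 - phi_1^2) = c_0 + phi_1 c_1, so
  gamma(0) = c_0 / (1 - phi_1^2) = 4 / (1 - (0.837)^2) = 4 / 0.299431 = 13.35867.
  gamma(1) = phi_1 gamma(0) = (0.837)(13.35867) = 11.181207.
Therefore gamma(1) = 11.1812 (to 4 decimal places).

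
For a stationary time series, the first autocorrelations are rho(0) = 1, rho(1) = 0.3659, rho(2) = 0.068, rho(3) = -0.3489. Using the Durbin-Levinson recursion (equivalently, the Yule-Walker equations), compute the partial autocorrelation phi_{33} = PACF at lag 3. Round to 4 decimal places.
\phi_{33} = -0.4039

The PACF at lag k is phi_{kk}, the last component of the solution
to the Yule-Walker system G_k phi = r_k where
  (G_k)_{ij} = rho(|i - j|), (r_k)_i = rho(i), i,j = 1..k.
Equivalently, Durbin-Levinson gives phi_{kk} iteratively:
  phi_{11} = rho(1)
  phi_{kk} = [rho(k) - sum_{j=1..k-1} phi_{k-1,j} rho(k-j)]
            / [1 - sum_{j=1..k-1} phi_{k-1,j} rho(j)],
  phi_{k,j} = phi_{k-1,j} - phi_{kk} phi_{k-1,k-j},  j = 1..k-1.
Step k = 1:
  phi_11 = rho(1) = 0.3659.
Step k = 2:
  phi_22 = [rho(2) - phi_11 rho(1)] / [1 - phi_11 rho(1)] = [0.068 - (0.3659)(0.3659)] / [1 - (0.3659)(0.3659)]
         = -0.06588281 / 0.86611719 = -0.076067.
  Update: phi_21 = phi_11 - phi_22 phi_11 = 0.3659 - (-0.076067)(0.3659) = 0.393733.
Step k = 3:
  phi_33 = [rho(3) - phi_21 rho(2) - phi_22 rho(1)] / [1 - phi_21 rho(1) - phi_22 rho(2)]
    numerator   = -0.3489 - (0.393733)(0.068) - (-0.076067)(0.3659) = -0.34784097
    denominator = 1 - (0.393733)(0.3659) - (-0.076067)(0.068) = 0.86110569
  phi_33 = -0.34784097 / 0.86110569 = -0.4039.
Therefore phi_{33} = -0.4039.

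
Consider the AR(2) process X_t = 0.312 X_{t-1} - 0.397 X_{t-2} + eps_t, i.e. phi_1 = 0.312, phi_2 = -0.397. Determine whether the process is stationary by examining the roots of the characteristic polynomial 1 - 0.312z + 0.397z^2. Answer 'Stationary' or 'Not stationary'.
\text{Stationary}

The AR(p) characteristic polynomial is P(z) = 1 - 0.312z + 0.397z^2.
Stationarity requires all roots to lie outside the unit circle, i.e. |z| > 1 for every root.
Set 1 + (-0.312) z + (0.397) z^2 = 0, i.e. a z^2 + b z + c = 0 with a = 0.397, b = -0.312, c = 1.
Discriminant D = b^2 - 4ac = (-0.312)^2 - 4*(0.397)*1 = 0.097344 - (1.588) = -1.490656.
D < 0, so the roots are the complex-conjugate pair z = (-b +/- i sqrt(-D)) / (2a) = 0.3929 +/- 1.5377i.
For a conjugate pair |z|^2 = z * conj(z) = (product of roots) = c/a = 1/(0.397) = 2.518892, so |z| = sqrt(2.518892) = 1.5871 for both roots.
Moduli of all roots: 1.5871, 1.5871.
All moduli strictly greater than 1? Yes.
Verdict: Stationary.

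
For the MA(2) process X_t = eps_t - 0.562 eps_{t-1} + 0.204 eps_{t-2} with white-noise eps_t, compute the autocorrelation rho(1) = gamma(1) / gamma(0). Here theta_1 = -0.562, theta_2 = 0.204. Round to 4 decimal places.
\rho(1) = -0.4985

For an MA(q) process with theta_0 = 1, the autocovariance is
  gamma(k) = sigma^2 * sum_{i=0..q-k} theta_i * theta_{i+k},
and rho(k) = gamma(k) / gamma(0). Sigma^2 cancels.
  numerator   = (1)*(-0.562) + (-0.562)*(0.204) = -0.676648.
  denominator = (1)^2 + (-0.562)^2 + (0.204)^2 = 1.35746.
  rho(1) = -0.676648 / 1.35746 = -0.4985.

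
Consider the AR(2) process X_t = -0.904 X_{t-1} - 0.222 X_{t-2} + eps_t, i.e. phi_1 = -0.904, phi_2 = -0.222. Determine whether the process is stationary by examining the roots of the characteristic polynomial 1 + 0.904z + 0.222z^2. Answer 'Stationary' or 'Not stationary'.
\text{Stationary}

The AR(p) characteristic polynomial is P(z) = 1 + 0.904z + 0.222z^2.
Stationarity requires all roots to lie outside the unit circle, i.e. |z| > 1 for every root.
Set 1 + (0.904) z + (0.222) z^2 = 0, i.e. a z^2 + b z + c = 0 with a = 0.222, b = 0.904, c = 1.
Discriminant D = b^2 - 4ac = (0.904)^2 - 4*(0.222)*1 = 0.817216 - (0.888) = -0.070784.
D < 0, so the roots are the complex-conjugate pair z = (-b +/- i sqrt(-D)) / (2a) = -2.036 +/- 0.5992i.
For a conjugate pair |z|^2 = z * conj(z) = (product of roots) = c/a = 1/(0.222) = 4.504505, so |z| = sqrt(4.504505) = 2.1224 for both roots.
Moduli of all roots: 2.1224, 2.1224.
All moduli strictly greater than 1? Yes.
Verdict: Stationary.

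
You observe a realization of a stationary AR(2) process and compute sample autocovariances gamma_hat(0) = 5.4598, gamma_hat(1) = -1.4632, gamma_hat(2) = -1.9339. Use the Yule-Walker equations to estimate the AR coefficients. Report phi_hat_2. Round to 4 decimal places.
\hat\phi_{2} = -0.4590

The Yule-Walker equations for an AR(p) process read, in matrix form,
  Gamma_p phi = r_p,   with   (Gamma_p)_{ij} = gamma(|i - j|),
                       (r_p)_i = gamma(i),   i,j = 1..p.
Substitute the sample gammas (Toeplitz matrix and right-hand side of size 2):
  Gamma_p = [[5.4598, -1.4632], [-1.4632, 5.4598]]
  r_p     = [-1.4632, -1.9339]
Written out:
  5.4598 phi_1 - 1.4632 phi_2 = -1.4632
  -1.4632 phi_1 + 5.4598 phi_2 = -1.9339
Solve by Cramer's rule:
  det = gamma(0)^2 - gamma(1)^2 = (5.4598)^2 - (-1.4632)^2 = 29.80941604 - 2.14095424 = 27.6684618
  phi_hat_1 = [gamma(1) gamma(0) - gamma(1) gamma(2)] / det = [(-1.4632)(5.4598) - (-1.4632)(-1.9339)] / 27.6684618 = -10.81846184 / 27.6684618 = -0.391
  phi_hat_2 = [gamma(0) gamma(2) - gamma(1)^2] / det = [(5.4598)(-1.9339) - (-1.4632)^2] / 27.6684618 = -12.69966146 / 27.6684618 = -0.459
So phi_hat = [-0.3910, -0.4590].
Therefore phi_hat_2 = -0.4590.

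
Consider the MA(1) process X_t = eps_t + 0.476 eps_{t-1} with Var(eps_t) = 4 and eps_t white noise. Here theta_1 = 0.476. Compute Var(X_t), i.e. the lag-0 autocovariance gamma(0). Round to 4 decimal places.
\gamma(0) = 4.9063

For an MA(q) process X_t = eps_t + sum_i theta_i eps_{t-i} with
Var(eps_t) = sigma^2, the variance is
  gamma(0) = sigma^2 * (1 + sum_i theta_i^2).
  sum_i theta_i^2 = (0.476)^2 = 0.226576.
  gamma(0) = 4 * (1 + 0.226576) = 4 * 1.226576 = 4.906304, which rounds to 4.9063.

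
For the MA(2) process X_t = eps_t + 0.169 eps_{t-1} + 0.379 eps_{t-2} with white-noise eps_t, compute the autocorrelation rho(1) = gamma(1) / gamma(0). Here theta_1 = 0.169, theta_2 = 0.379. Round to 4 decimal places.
\rho(1) = 0.1988

For an MA(q) process with theta_0 = 1, the autocovariance is
  gamma(k) = sigma^2 * sum_{i=0..q-k} theta_i * theta_{i+k},
and rho(k) = gamma(k) / gamma(0). Sigma^2 cancels.
  numerator   = (1)*(0.169) + (0.169)*(0.379) = 0.233051.
  denominator = (1)^2 + (0.169)^2 + (0.379)^2 = 1.172202.
  rho(1) = 0.233051 / 1.172202 = 0.1988.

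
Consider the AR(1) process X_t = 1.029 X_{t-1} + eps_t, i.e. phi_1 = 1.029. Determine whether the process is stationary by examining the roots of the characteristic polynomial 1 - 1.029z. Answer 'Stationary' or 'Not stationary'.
\text{Not stationary}

The AR(p) characteristic polynomial is P(z) = 1 - 1.029z.
Stationarity requires all roots to lie outside the unit circle, i.e. |z| > 1 for every root.
This is linear in z: 1 + (-1.029) z = 0  =>  z = -1/(-1.029) = 0.971817,  |z| = 0.971817.
Moduli of all roots: 0.9718.
All moduli strictly greater than 1? No.
Verdict: Not stationary.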